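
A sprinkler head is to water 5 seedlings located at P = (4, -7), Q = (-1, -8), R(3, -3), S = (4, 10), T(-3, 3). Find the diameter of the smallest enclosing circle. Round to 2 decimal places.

The farthest pair is Q–S with squared distance 349. The circle on this segment as diameter has centre (1.5, 1) and r² = 349/4 = 87.25.
Check P: distance² to centre = 70.25 ≤ 87.25, so it lies inside.
All remaining points lie in this disk, and no smaller disk contains both endpoints, so this is the minimum enclosing circle.
Diameter = 2r = 2√(87.25) ≈ 18.68.

18.68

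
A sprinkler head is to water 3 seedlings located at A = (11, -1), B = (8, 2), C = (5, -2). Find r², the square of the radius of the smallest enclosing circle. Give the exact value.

925/98

Side lengths²: AB² = 18, AC² = 37, BC² = 25.
Since AC² = 37 < 25 + 18 = 43, the triangle is acute, so the smallest enclosing circle is the circumcircle.
Circumcentre = (111/14, -15/14), r² = 925/98.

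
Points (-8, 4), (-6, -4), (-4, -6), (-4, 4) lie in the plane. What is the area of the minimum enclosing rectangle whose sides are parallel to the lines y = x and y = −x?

70

In coordinates u = x + y, v = x − y the rectangle is axis-aligned; the map (x,y)→(u,v) scales areas by 2.
u-values: -4, -10, -10, 0; range = 0 − (-10) = 10.
v-values: -12, -2, 2, -8; range = 2 − (-12) = 14.
Area = (10 × 14) / 2 = 70.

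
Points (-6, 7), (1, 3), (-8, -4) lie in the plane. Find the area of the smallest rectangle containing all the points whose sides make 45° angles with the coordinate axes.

In coordinates u = x + y, v = x − y the rectangle is axis-aligned; the map (x,y)→(u,v) scales areas by 2.
u-values: 1, 4, -12; range = 4 − (-12) = 16.
v-values: -13, -2, -4; range = -2 − (-13) = 11.
Area = (16 × 11) / 2 = 88.

88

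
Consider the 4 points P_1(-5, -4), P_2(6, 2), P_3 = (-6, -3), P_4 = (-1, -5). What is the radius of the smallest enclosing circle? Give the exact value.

A smallest enclosing disk is always determined by at most three of the input points on its boundary.
The farthest pair is P_2–P_3 with squared distance 169. The circle on this segment as diameter has centre (0, -0.5) and r² = 169/4 = 42.25.
Check P_1: distance² to centre = 37.25 ≤ 42.25, so it lies inside.
All remaining points lie in this disk, and no smaller disk contains both endpoints, so this is the minimum enclosing circle.
r = √(42.25) = 6.5.

6.5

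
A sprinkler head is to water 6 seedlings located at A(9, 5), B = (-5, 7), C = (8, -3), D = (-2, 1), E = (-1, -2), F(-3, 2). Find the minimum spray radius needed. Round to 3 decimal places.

8.201

The minimum enclosing circle of a finite set is fixed by two of the points (as a diameter) or three (as a circumcircle).
The farthest pair is B–C with squared distance 269. The circle on this segment as diameter has centre (1.5, 2) and r² = 269/4 = 67.25.
Check A: distance² to centre = 65.25 ≤ 67.25, so it lies inside.
All remaining points lie in this disk, and no smaller disk contains both endpoints, so this is the minimum enclosing circle.
r = √(67.25) ≈ 8.201.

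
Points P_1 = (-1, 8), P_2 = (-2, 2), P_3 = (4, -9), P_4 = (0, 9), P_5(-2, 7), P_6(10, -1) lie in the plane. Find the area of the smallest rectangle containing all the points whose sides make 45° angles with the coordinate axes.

154

In coordinates u = x + y, v = x − y the rectangle is axis-aligned; the map (x,y)→(u,v) scales areas by 2.
u-values: 7, 0, -5, 9, 5, 9; range = 9 − (-5) = 14.
v-values: -9, -4, 13, -9, -9, 11; range = 13 − (-9) = 22.
Area = (14 × 22) / 2 = 154.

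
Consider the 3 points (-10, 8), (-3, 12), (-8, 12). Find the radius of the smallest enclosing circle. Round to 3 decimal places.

Call the three points A, B, C in the order given.
Side lengths²: AB² = 65, AC² = 20, BC² = 25.
Since AB² = 65 ≥ 25 + 20 = 45, the angle opposite AB is not acute, so the smallest enclosing circle has AB as diameter.
Centre = midpoint of AB = (-6.5, 10), r² = 65/4 = 16.25.
r = √(16.25) ≈ 4.031.

4.031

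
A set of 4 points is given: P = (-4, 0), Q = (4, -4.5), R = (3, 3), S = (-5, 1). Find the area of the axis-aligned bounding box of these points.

67.5

x ranges over [-5, 4], width 9.
y ranges over [-4.5, 3], height 7.5.
Area = 9 × 7.5 = 67.5.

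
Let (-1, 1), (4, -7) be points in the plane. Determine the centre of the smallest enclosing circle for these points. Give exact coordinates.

(1.5, -3)

The smallest circle enclosing two points has them as diameter endpoints.
Centre = midpoint = (1.5, -3); r² = |(-1, 1)−(4, -7)|²/4 = 89/4 = 22.25.
Centre = (1.5, -3).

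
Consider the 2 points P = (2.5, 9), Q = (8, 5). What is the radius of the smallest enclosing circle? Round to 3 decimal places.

The smallest circle enclosing two points has them as diameter endpoints.
Centre = midpoint = (5.25, 7); r² = |PQ|²/4 = 46.25/4 = 11.5625.
r = √(11.5625) ≈ 3.400.

3.400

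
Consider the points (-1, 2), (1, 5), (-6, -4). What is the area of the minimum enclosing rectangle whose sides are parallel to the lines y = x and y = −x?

In coordinates u = x + y, v = x − y the rectangle is axis-aligned; the map (x,y)→(u,v) scales areas by 2.
u-values: 1, 6, -10; range = 6 − (-10) = 16.
v-values: -3, -4, -2; range = -2 − (-4) = 2.
Area = (16 × 2) / 2 = 16.

16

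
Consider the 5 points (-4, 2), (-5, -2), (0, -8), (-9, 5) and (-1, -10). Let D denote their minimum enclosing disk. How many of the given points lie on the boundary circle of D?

2

By Welzl's lemma the MEC is supported by two points (diametrically opposite) or three points (on a circumcircle).
The farthest pair is (-9, 5)–(-1, -10) with squared distance 289. The circle on this segment as diameter has centre (-5, -2.5) and r² = 289/4 = 72.25.
Check (-4, 2): distance² to centre = 21.25 ≤ 72.25, so it lies inside.
All remaining points lie in this disk, and no smaller disk contains both endpoints, so this is the minimum enclosing circle.
The points at distance exactly r from the centre are (-9, 5), (-1, -10) — 2 points.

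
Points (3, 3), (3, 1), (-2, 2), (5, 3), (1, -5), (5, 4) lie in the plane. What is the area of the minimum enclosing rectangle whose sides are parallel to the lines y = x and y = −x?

65

In coordinates u = x + y, v = x − y the rectangle is axis-aligned; the map (x,y)→(u,v) scales areas by 2.
u-values: 6, 4, 0, 8, -4, 9; range = 9 − (-4) = 13.
v-values: 0, 2, -4, 2, 6, 1; range = 6 − (-4) = 10.
Area = (13 × 10) / 2 = 65.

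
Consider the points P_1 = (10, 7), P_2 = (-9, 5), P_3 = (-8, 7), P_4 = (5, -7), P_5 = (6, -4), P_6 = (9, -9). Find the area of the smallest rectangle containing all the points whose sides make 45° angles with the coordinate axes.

In coordinates u = x + y, v = x − y the rectangle is axis-aligned; the map (x,y)→(u,v) scales areas by 2.
u-values: 17, -4, -1, -2, 2, 0; range = 17 − (-4) = 21.
v-values: 3, -14, -15, 12, 10, 18; range = 18 − (-15) = 33.
Area = (21 × 33) / 2 = 346.5.

346.5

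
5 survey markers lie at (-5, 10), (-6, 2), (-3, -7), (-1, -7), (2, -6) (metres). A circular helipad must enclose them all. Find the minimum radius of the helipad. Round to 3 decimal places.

8.768

By Welzl's lemma the MEC is supported by two points (diametrically opposite) or three points (on a circumcircle).
The minimum enclosing circle is determined by three boundary points: (-5, 10), (-1, -7), (2, -6).
Their circumcentre is (-49/22, 37/22) with r² = 18605/242.
The farthest remaining point (-3, -7) is at distance² 18385/242 ≤ 18605/242.
r = √(18605/242) ≈ 8.768.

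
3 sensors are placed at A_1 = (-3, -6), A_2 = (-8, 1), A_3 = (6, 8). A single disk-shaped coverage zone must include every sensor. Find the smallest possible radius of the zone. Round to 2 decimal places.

Side lengths²: A_1A_2² = 74, A_1A_3² = 277, A_2A_3² = 245.
Since A_1A_3² = 277 < 245 + 74 = 319, the triangle is acute, so the smallest enclosing circle is the circumcircle.
Circumcentre = (15/38, 65/38), r² = 51245/722.
r = √(51245/722) ≈ 8.42.

8.42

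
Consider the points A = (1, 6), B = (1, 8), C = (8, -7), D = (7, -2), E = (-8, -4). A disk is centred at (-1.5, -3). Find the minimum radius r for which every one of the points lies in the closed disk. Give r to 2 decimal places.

The required radius is the distance from (-1.5, -3) to the farthest point.
Squared distances: 87.25, 127.25, 106.25, 73.25, 43.25.
Maximum is 127.25, attained at B.
r = √(127.25) ≈ 11.28.

11.28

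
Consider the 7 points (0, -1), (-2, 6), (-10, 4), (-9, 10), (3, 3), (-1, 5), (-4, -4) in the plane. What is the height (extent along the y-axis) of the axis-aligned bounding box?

max y = 10, min y = -4, so height = 14.

14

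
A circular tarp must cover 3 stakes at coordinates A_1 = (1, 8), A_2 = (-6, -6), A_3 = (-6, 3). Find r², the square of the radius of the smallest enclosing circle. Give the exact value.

Side lengths²: A_1A_2² = 245, A_1A_3² = 74, A_2A_3² = 81.
Since A_1A_2² = 245 ≥ 81 + 74 = 155, the angle opposite A_1A_2 is not acute, so the smallest enclosing circle has A_1A_2 as diameter.
Centre = midpoint of A_1A_2 = (-2.5, 1), r² = 245/4 = 61.25.

61.25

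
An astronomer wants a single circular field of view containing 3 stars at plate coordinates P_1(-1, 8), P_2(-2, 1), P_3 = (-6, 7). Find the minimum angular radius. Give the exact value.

65/17

Side lengths²: P_1P_2² = 50, P_1P_3² = 26, P_2P_3² = 52.
Since P_2P_3² = 52 < 50 + 26 = 76, the triangle is acute, so the smallest enclosing circle is the circumcircle.
Circumcentre = (-50/17, 80/17), r² = 4225/289.
r = √(4225/289) = 65/17.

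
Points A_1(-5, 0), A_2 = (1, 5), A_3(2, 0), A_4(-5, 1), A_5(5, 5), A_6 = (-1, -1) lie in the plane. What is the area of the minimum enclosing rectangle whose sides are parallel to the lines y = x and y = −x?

60

In coordinates u = x + y, v = x − y the rectangle is axis-aligned; the map (x,y)→(u,v) scales areas by 2.
u-values: -5, 6, 2, -4, 10, -2; range = 10 − (-5) = 15.
v-values: -5, -4, 2, -6, 0, 0; range = 2 − (-6) = 8.
Area = (15 × 8) / 2 = 60.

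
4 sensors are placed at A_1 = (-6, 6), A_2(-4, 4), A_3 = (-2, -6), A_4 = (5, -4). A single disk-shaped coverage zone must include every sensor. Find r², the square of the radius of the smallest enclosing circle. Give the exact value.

A smallest enclosing disk is always determined by at most three of the input points on its boundary.
The farthest pair is A_1–A_4 with squared distance 221. The circle on this segment as diameter has centre (-0.5, 1) and r² = 221/4 = 55.25.
Check A_2: distance² to centre = 21.25 ≤ 55.25, so it lies inside.
All remaining points lie in this disk, and no smaller disk contains both endpoints, so this is the minimum enclosing circle.

55.25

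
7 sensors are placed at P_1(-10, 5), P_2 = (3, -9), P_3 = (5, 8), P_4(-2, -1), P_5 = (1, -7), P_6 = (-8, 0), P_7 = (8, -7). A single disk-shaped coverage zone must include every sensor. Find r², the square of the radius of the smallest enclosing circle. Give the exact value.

117

The farthest pair is P_1–P_7 with squared distance 468. The circle on this segment as diameter has centre (-1, -1) and r² = 468/4 = 117.
Check P_2: distance² to centre = 80 ≤ 117, so it lies inside.
All remaining points lie in this disk, and no smaller disk contains both endpoints, so this is the minimum enclosing circle.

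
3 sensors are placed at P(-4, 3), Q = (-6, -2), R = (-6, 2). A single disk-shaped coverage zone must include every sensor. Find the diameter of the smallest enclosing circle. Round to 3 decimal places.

Side lengths²: PQ² = 29, PR² = 5, QR² = 16.
Since PQ² = 29 ≥ 16 + 5 = 21, the angle opposite PQ is not acute, so the smallest enclosing circle has PQ as diameter.
Centre = midpoint of PQ = (-5, 0.5), r² = 29/4 = 7.25.
Diameter = 2r = 2√(7.25) ≈ 5.385.

5.385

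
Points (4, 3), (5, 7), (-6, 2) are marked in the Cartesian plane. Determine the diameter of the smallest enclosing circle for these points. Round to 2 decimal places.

Call the three points A, B, C in the order given.
Side lengths²: AB² = 17, AC² = 101, BC² = 146.
Since BC² = 146 ≥ 101 + 17 = 118, the angle opposite BC is not acute, so the smallest enclosing circle has BC as diameter.
Centre = midpoint of BC = (-0.5, 4.5), r² = 146/4 = 36.5.
Diameter = 2r = 2√(36.5) ≈ 12.08.

12.08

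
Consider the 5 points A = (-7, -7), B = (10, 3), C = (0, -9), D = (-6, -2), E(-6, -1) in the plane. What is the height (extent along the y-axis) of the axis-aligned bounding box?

12

max y = 3, min y = -9, so height = 12.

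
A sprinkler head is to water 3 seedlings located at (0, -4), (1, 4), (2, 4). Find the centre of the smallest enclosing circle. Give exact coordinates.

(1, 0)

Call the three points A, B, C in the order given.
Side lengths²: AB² = 65, AC² = 68, BC² = 1.
Since AC² = 68 ≥ 65 + 1 = 66, the angle opposite AC is not acute, so the smallest enclosing circle has AC as diameter.
Centre = midpoint of AC = (1, 0), r² = 68/4 = 17.
Centre = (1, 0).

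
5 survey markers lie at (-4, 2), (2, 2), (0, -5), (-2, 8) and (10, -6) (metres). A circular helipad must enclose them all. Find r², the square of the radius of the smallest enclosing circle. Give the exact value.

85

A smallest enclosing disk is always determined by at most three of the input points on its boundary.
The farthest pair is (-2, 8)–(10, -6) with squared distance 340. The circle on this segment as diameter has centre (4, 1) and r² = 340/4 = 85.
Check (-4, 2): distance² to centre = 65 ≤ 85, so it lies inside.
All remaining points lie in this disk, and no smaller disk contains both endpoints, so this is the minimum enclosing circle.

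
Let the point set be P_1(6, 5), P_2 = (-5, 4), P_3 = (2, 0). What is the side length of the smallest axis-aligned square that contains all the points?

The bounding box has width 11 and height 5.
An axis-aligned square enclosing the set must have side ≥ max(width, height).
So the minimum side is max(11, 5) = 11.

11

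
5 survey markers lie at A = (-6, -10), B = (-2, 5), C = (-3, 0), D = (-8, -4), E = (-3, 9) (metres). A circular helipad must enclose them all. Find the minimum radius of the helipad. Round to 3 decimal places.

By Welzl's lemma the MEC is supported by two points (diametrically opposite) or three points (on a circumcircle).
The farthest pair is A–E with squared distance 370. The circle on this segment as diameter has centre (-4.5, -0.5) and r² = 370/4 = 92.5.
Check B: distance² to centre = 36.5 ≤ 92.5, so it lies inside.
All remaining points lie in this disk, and no smaller disk contains both endpoints, so this is the minimum enclosing circle.
r = √(92.5) ≈ 9.618.

9.618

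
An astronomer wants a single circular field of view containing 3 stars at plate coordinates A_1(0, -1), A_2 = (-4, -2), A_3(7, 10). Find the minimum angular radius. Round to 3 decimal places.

Side lengths²: A_1A_2² = 17, A_1A_3² = 170, A_2A_3² = 265.
Since A_2A_3² = 265 ≥ 170 + 17 = 187, the angle opposite A_2A_3 is not acute, so the smallest enclosing circle has A_2A_3 as diameter.
Centre = midpoint of A_2A_3 = (1.5, 4), r² = 265/4 = 66.25.
r = √(66.25) ≈ 8.139.

8.139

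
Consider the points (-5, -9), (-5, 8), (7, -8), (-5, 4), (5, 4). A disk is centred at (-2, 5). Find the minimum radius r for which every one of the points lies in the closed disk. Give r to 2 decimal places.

The required radius is the distance from (-2, 5) to the farthest point.
Squared distances: 205, 18, 250, 10, 50.
Maximum is 250, attained at (7, -8).
r = √250 ≈ 15.81.

15.81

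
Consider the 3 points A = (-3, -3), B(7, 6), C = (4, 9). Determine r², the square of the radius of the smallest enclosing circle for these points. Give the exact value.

Side lengths²: AB² = 181, AC² = 193, BC² = 18.
Since AC² = 193 < 181 + 18 = 199, the triangle is acute, so the smallest enclosing circle is the circumcircle.
Circumcentre = (31/38, 107/38), r² = 34933/722.

34933/722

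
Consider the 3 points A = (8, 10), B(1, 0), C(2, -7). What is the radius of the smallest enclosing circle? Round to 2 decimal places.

Side lengths²: AB² = 149, AC² = 325, BC² = 50.
Since AC² = 325 ≥ 149 + 50 = 199, the angle opposite AC is not acute, so the smallest enclosing circle has AC as diameter.
Centre = midpoint of AC = (5, 1.5), r² = 325/4 = 81.25.
r = √(81.25) ≈ 9.01.

9.01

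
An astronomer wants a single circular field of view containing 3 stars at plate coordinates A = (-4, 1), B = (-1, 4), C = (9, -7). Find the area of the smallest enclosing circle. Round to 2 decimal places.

Side lengths²: AB² = 18, AC² = 233, BC² = 221.
Since AC² = 233 < 221 + 18 = 239, the triangle is acute, so the smallest enclosing circle is the circumcircle.
Circumcentre = (113/42, -113/42), r² = 51493/882.
Area = π·r² = π·51493/882 ≈ 183.41.

183.41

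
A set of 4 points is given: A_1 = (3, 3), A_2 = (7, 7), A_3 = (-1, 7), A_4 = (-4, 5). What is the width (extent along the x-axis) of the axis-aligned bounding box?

max x = 7, min x = -4, so width = 11.

11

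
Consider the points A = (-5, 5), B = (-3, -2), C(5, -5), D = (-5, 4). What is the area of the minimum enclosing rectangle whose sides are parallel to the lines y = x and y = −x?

50

In coordinates u = x + y, v = x − y the rectangle is axis-aligned; the map (x,y)→(u,v) scales areas by 2.
u-values: 0, -5, 0, -1; range = 0 − (-5) = 5.
v-values: -10, -1, 10, -9; range = 10 − (-10) = 20.
Area = (5 × 20) / 2 = 50.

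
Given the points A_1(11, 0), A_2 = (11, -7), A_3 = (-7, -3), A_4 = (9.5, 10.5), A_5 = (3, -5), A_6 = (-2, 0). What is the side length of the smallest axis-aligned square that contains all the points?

18

The bounding box has width 18 and height 17.5.
An axis-aligned square enclosing the set must have side ≥ max(width, height).
So the minimum side is max(18, 17.5) = 18.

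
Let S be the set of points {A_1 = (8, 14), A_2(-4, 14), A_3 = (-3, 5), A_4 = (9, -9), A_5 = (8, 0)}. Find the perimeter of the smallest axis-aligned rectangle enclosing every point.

72

Width = max x − min x = 9 − (-4) = 13.
Height = max y − min y = 14 − (-9) = 23.
Perimeter = 2(13 + 23) = 72.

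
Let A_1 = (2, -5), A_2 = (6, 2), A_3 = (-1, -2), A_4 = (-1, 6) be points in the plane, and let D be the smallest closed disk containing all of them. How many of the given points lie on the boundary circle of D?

3

The minimum enclosing circle of a finite set is fixed by two of the points (as a diameter) or three (as a circumcircle).
The farthest pair is A_1–A_4 with squared distance 130. The circle on this segment as diameter has centre (0.5, 0.5) and r² = 130/4 = 32.5.
Check A_2: distance² to centre = 32.5 ≤ 32.5, so it lies inside.
All remaining points lie in this disk, and no smaller disk contains both endpoints, so this is the minimum enclosing circle.
The points at distance exactly r from the centre are A_1, A_2, A_4 — 3 points.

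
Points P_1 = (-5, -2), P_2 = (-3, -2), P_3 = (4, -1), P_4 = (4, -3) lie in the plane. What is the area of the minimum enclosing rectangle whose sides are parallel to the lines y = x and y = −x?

50

In coordinates u = x + y, v = x − y the rectangle is axis-aligned; the map (x,y)→(u,v) scales areas by 2.
u-values: -7, -5, 3, 1; range = 3 − (-7) = 10.
v-values: -3, -1, 5, 7; range = 7 − (-3) = 10.
Area = (10 × 10) / 2 = 50.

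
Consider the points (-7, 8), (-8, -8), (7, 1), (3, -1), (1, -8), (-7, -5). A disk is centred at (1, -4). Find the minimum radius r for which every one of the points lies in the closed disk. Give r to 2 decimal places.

14.42

The required radius is the distance from (1, -4) to the farthest point.
Squared distances: 208, 97, 61, 13, 16, 65.
Maximum is 208, attained at (-7, 8).
r = √208 ≈ 14.42.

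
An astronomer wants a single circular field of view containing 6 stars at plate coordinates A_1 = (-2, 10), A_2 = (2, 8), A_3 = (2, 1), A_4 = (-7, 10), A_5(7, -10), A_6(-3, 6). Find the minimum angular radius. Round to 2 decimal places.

12.21

The minimum enclosing circle of a finite set is fixed by two of the points (as a diameter) or three (as a circumcircle).
The farthest pair is A_4–A_5 with squared distance 596. The circle on this segment as diameter has centre (0, 0) and r² = 596/4 = 149.
Check A_1: distance² to centre = 104 ≤ 149, so it lies inside.
All remaining points lie in this disk, and no smaller disk contains both endpoints, so this is the minimum enclosing circle.
r = √149 ≈ 12.21.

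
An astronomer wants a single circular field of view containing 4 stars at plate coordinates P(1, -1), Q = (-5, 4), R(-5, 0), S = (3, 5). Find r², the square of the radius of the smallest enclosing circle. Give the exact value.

By Welzl's lemma the MEC is supported by two points (diametrically opposite) or three points (on a circumcircle).
The farthest pair is R–S with squared distance 89. The circle on this segment as diameter has centre (-1, 2.5) and r² = 89/4 = 22.25.
Check P: distance² to centre = 16.25 ≤ 22.25, so it lies inside.
All remaining points lie in this disk, and no smaller disk contains both endpoints, so this is the minimum enclosing circle.

22.25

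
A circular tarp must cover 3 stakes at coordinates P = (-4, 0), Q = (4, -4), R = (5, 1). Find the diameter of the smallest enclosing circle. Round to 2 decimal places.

9.39

Side lengths²: PQ² = 80, PR² = 82, QR² = 26.
Since PR² = 82 < 80 + 26 = 106, the triangle is acute, so the smallest enclosing circle is the circumcircle.
Circumcentre = (7/11, -8/11), r² = 2665/121.
Diameter = 2r = 2√(2665/121) ≈ 9.39.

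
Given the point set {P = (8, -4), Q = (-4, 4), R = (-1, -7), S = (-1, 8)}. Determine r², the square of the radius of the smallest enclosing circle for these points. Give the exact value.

By Welzl's lemma the MEC is supported by two points (diametrically opposite) or three points (on a circumcircle).
The minimum enclosing circle is determined by three boundary points: P, R, S.
Their circumcentre is (1.5, 0.5) with r² = 62.5.
The farthest remaining point Q is at distance² 42.5 ≤ 62.5.

62.5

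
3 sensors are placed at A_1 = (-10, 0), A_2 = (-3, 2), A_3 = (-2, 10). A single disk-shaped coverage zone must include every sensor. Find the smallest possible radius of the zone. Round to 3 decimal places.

6.403

Side lengths²: A_1A_2² = 53, A_1A_3² = 164, A_2A_3² = 65.
Since A_1A_3² = 164 ≥ 65 + 53 = 118, the angle opposite A_1A_3 is not acute, so the smallest enclosing circle has A_1A_3 as diameter.
Centre = midpoint of A_1A_3 = (-6, 5), r² = 164/4 = 41.
r = √41 ≈ 6.403.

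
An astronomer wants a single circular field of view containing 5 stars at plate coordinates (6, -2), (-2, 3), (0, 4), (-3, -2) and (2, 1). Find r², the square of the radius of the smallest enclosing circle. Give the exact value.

23.14

By Welzl's lemma the MEC is supported by two points (diametrically opposite) or three points (on a circumcircle).
The minimum enclosing circle is determined by three boundary points: (6, -2), (-2, 3), (-3, -2).
Their circumcentre is (1.5, -0.3) with r² = 23.14.
The farthest remaining point (0, 4) is at distance² 20.74 ≤ 23.14.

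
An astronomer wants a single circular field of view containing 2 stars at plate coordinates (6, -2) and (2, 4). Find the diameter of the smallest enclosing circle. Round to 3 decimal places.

The smallest circle enclosing two points has them as diameter endpoints.
Centre = midpoint = (4, 1); r² = |(6, -2)−(2, 4)|²/4 = 52/4 = 13.
Diameter = 2r = 2√13 ≈ 7.211.

7.211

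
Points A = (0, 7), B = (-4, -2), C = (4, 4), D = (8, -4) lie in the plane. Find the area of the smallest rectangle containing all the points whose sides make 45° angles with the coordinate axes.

In coordinates u = x + y, v = x − y the rectangle is axis-aligned; the map (x,y)→(u,v) scales areas by 2.
u-values: 7, -6, 8, 4; range = 8 − (-6) = 14.
v-values: -7, -2, 0, 12; range = 12 − (-7) = 19.
Area = (14 × 19) / 2 = 133.

133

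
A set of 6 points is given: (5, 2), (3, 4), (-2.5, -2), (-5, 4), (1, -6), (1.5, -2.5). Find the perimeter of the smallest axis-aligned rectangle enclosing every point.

Width = max x − min x = 5 − (-5) = 10.
Height = max y − min y = 4 − (-6) = 10.
Perimeter = 2(10 + 10) = 40.

40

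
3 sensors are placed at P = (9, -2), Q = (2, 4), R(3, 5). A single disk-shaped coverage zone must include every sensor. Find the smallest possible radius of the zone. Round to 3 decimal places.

Side lengths²: PQ² = 85, PR² = 85, QR² = 2.
Since PR² = 85 < 85 + 2 = 87, the triangle is acute, so the smallest enclosing circle is the circumcircle.
Circumcentre = (149/26, 33/26), r² = 7225/338.
r = √(7225/338) ≈ 4.623.

4.623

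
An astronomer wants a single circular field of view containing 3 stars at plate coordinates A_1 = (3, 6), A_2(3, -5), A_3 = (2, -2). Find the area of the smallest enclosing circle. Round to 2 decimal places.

Side lengths²: A_1A_2² = 121, A_1A_3² = 65, A_2A_3² = 10.
Since A_1A_2² = 121 ≥ 65 + 10 = 75, the angle opposite A_1A_2 is not acute, so the smallest enclosing circle has A_1A_2 as diameter.
Centre = midpoint of A_1A_2 = (3, 0.5), r² = 121/4 = 30.25.
Area = π·r² = π·30.25 ≈ 95.03.

95.03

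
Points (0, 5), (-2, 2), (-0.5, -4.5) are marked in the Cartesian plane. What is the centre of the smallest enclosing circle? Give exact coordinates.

Call the three points A, B, C in the order given.
Side lengths²: AB² = 13, AC² = 90.5, BC² = 44.5.
Since AC² = 90.5 ≥ 44.5 + 13 = 57.5, the angle opposite AC is not acute, so the smallest enclosing circle has AC as diameter.
Centre = midpoint of AC = (-0.25, 0.25), r² = 90.5/4 = 22.625.
Centre = (-0.25, 0.25).

(-0.25, 0.25)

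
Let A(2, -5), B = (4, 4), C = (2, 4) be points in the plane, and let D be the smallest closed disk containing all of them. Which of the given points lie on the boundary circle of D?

A, B, C

Side lengths²: AB² = 85, AC² = 81, BC² = 4.
Since AB² = 85 ≥ 81 + 4 = 85, the angle opposite AB is not acute, so the smallest enclosing circle has AB as diameter.
Centre = midpoint of AB = (3, -0.5), r² = 85/4 = 21.25.
The points at distance exactly r from the centre are A, B, C — 3 points.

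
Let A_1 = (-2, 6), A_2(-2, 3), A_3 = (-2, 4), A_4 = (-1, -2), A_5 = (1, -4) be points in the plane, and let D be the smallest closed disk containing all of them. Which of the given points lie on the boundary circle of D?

A_1, A_5

A smallest enclosing disk is always determined by at most three of the input points on its boundary.
The farthest pair is A_1–A_5 with squared distance 109. The circle on this segment as diameter has centre (-0.5, 1) and r² = 109/4 = 27.25.
Check A_2: distance² to centre = 6.25 ≤ 27.25, so it lies inside.
All remaining points lie in this disk, and no smaller disk contains both endpoints, so this is the minimum enclosing circle.
The points at distance exactly r from the centre are A_1, A_5 — 2 points.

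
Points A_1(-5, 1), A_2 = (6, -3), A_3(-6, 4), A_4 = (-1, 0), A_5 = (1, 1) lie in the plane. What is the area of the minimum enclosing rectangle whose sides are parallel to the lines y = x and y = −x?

66.5

In coordinates u = x + y, v = x − y the rectangle is axis-aligned; the map (x,y)→(u,v) scales areas by 2.
u-values: -4, 3, -2, -1, 2; range = 3 − (-4) = 7.
v-values: -6, 9, -10, -1, 0; range = 9 − (-10) = 19.
Area = (7 × 19) / 2 = 66.5.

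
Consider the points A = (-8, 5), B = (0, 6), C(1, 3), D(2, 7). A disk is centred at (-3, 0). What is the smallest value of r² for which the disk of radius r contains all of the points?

The required radius is the distance from (-3, 0) to the farthest point.
Squared distances: 50, 45, 25, 74.
Maximum is 74, attained at D.

74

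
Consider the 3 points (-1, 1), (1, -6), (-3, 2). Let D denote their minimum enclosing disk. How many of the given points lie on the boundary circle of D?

2

Call the three points A, B, C in the order given.
Side lengths²: AB² = 53, AC² = 5, BC² = 80.
Since BC² = 80 ≥ 53 + 5 = 58, the angle opposite BC is not acute, so the smallest enclosing circle has BC as diameter.
Centre = midpoint of BC = (-1, -2), r² = 80/4 = 20.
The points at distance exactly r from the centre are (1, -6), (-3, 2) — 2 points.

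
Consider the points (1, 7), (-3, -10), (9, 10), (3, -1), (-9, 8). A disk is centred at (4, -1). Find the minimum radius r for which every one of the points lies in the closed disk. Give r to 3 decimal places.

15.811

The required radius is the distance from (4, -1) to the farthest point.
Squared distances: 73, 130, 146, 1, 250.
Maximum is 250, attained at (-9, 8).
r = √250 ≈ 15.811.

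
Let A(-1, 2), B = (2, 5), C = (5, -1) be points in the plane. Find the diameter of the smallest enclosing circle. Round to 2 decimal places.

Side lengths²: AB² = 18, AC² = 45, BC² = 45.
Since BC² = 45 < 45 + 18 = 63, the triangle is acute, so the smallest enclosing circle is the circumcircle.
Circumcentre = (2.5, 1.5), r² = 12.5.
Diameter = 2r = 2√(12.5) ≈ 7.07.

7.07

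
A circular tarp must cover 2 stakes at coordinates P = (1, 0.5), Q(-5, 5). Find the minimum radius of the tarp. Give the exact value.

The smallest circle enclosing two points has them as diameter endpoints.
Centre = midpoint = (-2, 2.75); r² = |PQ|²/4 = 56.25/4 = 14.0625.
r = √(14.0625) = 3.75.

3.75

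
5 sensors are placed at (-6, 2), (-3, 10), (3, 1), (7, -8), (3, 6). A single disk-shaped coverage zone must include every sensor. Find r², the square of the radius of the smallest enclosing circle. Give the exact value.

106

A smallest enclosing disk is always determined by at most three of the input points on its boundary.
The farthest pair is (-3, 10)–(7, -8) with squared distance 424. The circle on this segment as diameter has centre (2, 1) and r² = 424/4 = 106.
Check (-6, 2): distance² to centre = 65 ≤ 106, so it lies inside.
All remaining points lie in this disk, and no smaller disk contains both endpoints, so this is the minimum enclosing circle.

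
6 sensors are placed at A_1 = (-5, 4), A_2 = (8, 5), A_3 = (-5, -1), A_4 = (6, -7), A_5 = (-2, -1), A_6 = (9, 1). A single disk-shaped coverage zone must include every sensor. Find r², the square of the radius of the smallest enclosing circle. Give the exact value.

A smallest enclosing disk is always determined by at most three of the input points on its boundary.
The minimum enclosing circle is determined by three boundary points: A_1, A_2, A_4.
Their circumcentre is (13/7, -1/7) with r² = 3145/49.
The farthest remaining point A_6 is at distance² 2564/49 ≤ 3145/49.

3145/49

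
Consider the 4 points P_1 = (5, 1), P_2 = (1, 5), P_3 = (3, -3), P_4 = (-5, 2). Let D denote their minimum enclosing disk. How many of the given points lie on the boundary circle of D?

The minimum enclosing circle is determined by three boundary points: P_1, P_3, P_4.
Their circumcentre is (-1/21, 43/42) with r² = 44945/1764.
The farthest remaining point P_2 is at distance² 29825/1764 ≤ 44945/1764.
The points at distance exactly r from the centre are P_1, P_3, P_4 — 3 points.

3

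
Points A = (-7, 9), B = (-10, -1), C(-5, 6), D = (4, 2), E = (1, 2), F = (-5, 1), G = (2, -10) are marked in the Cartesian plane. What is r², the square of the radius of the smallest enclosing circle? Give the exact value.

A smallest enclosing disk is always determined by at most three of the input points on its boundary.
The farthest pair is A–G with squared distance 442. The circle on this segment as diameter has centre (-2.5, -0.5) and r² = 442/4 = 110.5.
Check B: distance² to centre = 56.5 ≤ 110.5, so it lies inside.
All remaining points lie in this disk, and no smaller disk contains both endpoints, so this is the minimum enclosing circle.

110.5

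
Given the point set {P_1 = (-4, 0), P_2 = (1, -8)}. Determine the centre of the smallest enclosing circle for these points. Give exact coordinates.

The smallest circle enclosing two points has them as diameter endpoints.
Centre = midpoint = (-1.5, -4); r² = |P_1P_2|²/4 = 89/4 = 22.25.
Centre = (-1.5, -4).

(-1.5, -4)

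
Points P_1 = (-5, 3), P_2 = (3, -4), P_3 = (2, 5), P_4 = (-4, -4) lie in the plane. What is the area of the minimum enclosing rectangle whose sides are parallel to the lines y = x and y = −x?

112.5

In coordinates u = x + y, v = x − y the rectangle is axis-aligned; the map (x,y)→(u,v) scales areas by 2.
u-values: -2, -1, 7, -8; range = 7 − (-8) = 15.
v-values: -8, 7, -3, 0; range = 7 − (-8) = 15.
Area = (15 × 15) / 2 = 112.5.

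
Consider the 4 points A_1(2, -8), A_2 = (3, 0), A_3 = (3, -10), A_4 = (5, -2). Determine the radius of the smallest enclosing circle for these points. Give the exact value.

The farthest pair is A_2–A_3 with squared distance 100. The circle on this segment as diameter has centre (3, -5) and r² = 100/4 = 25.
Check A_1: distance² to centre = 10 ≤ 25, so it lies inside.
All remaining points lie in this disk, and no smaller disk contains both endpoints, so this is the minimum enclosing circle.
r = √25 = 5.

5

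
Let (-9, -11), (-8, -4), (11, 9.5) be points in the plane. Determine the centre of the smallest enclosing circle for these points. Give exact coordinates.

(1, -0.75)

Call the three points A, B, C in the order given.
Side lengths²: AB² = 50, AC² = 820.25, BC² = 543.25.
Since AC² = 820.25 ≥ 543.25 + 50 = 593.25, the angle opposite AC is not acute, so the smallest enclosing circle has AC as diameter.
Centre = midpoint of AC = (1, -0.75), r² = 820.25/4 = 205.0625.
Centre = (1, -0.75).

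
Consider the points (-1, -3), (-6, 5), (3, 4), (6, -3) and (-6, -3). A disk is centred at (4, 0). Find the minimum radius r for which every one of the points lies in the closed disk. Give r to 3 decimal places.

The required radius is the distance from (4, 0) to the farthest point.
Squared distances: 34, 125, 17, 13, 109.
Maximum is 125, attained at (-6, 5).
r = √125 ≈ 11.180.

11.180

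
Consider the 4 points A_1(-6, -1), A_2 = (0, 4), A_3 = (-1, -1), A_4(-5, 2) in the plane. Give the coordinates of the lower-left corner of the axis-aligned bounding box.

x-range [-6, 0], y-range [-1, 4].
The lower-left corner is (-6, -1).

(-6, -1)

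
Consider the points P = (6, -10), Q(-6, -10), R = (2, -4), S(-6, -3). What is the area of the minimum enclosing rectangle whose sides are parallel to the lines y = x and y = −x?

In coordinates u = x + y, v = x − y the rectangle is axis-aligned; the map (x,y)→(u,v) scales areas by 2.
u-values: -4, -16, -2, -9; range = -2 − (-16) = 14.
v-values: 16, 4, 6, -3; range = 16 − (-3) = 19.
Area = (14 × 19) / 2 = 133.

133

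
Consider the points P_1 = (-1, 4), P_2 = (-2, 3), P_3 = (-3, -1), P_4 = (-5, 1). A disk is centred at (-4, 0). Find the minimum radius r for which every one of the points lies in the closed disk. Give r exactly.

5

The required radius is the distance from (-4, 0) to the farthest point.
Squared distances: 25, 13, 2, 2.
Maximum is 25, attained at P_1.
r = √25 = 5.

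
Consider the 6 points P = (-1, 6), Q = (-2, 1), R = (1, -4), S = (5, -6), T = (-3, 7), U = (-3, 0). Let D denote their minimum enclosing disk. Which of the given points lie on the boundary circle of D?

S, T

The farthest pair is S–T with squared distance 233. The circle on this segment as diameter has centre (1, 0.5) and r² = 233/4 = 58.25.
Check P: distance² to centre = 34.25 ≤ 58.25, so it lies inside.
All remaining points lie in this disk, and no smaller disk contains both endpoints, so this is the minimum enclosing circle.
The points at distance exactly r from the centre are S, T — 2 points.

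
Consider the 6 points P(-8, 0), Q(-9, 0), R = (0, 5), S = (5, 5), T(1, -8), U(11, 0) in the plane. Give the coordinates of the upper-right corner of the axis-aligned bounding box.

x-range [-9, 11], y-range [-8, 5].
The upper-right corner is (11, 5).

(11, 5)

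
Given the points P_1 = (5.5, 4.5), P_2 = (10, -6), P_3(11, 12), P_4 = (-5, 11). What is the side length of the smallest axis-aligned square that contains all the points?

The bounding box has width 16 and height 18.
An axis-aligned square enclosing the set must have side ≥ max(width, height).
So the minimum side is max(16, 18) = 18.

18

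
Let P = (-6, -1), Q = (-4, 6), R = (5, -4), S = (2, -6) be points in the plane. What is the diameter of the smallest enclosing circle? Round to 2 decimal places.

13.56

By Welzl's lemma the MEC is supported by two points (diametrically opposite) or three points (on a circumcircle).
The minimum enclosing circle is determined by three boundary points: Q, R, S.
Their circumcentre is (-0.125, 0.4375) with r² = 45.95703125.
The farthest remaining point P is at distance² 36.58203125 ≤ 45.95703125.
Diameter = 2r = 2√(45.95703125) ≈ 13.56.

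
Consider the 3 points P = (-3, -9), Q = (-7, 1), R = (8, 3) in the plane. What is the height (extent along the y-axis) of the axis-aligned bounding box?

12

max y = 3, min y = -9, so height = 12.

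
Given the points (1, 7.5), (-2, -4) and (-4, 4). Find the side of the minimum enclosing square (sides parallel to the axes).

11.5

The bounding box has width 5 and height 11.5.
An axis-aligned square enclosing the set must have side ≥ max(width, height).
So the minimum side is max(5, 11.5) = 11.5.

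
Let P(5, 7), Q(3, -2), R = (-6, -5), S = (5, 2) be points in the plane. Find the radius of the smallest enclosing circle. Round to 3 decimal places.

By Welzl's lemma the MEC is supported by two points (diametrically opposite) or three points (on a circumcircle).
The farthest pair is P–R with squared distance 265. The circle on this segment as diameter has centre (-0.5, 1) and r² = 265/4 = 66.25.
Check Q: distance² to centre = 21.25 ≤ 66.25, so it lies inside.
All remaining points lie in this disk, and no smaller disk contains both endpoints, so this is the minimum enclosing circle.
r = √(66.25) ≈ 8.139.

8.139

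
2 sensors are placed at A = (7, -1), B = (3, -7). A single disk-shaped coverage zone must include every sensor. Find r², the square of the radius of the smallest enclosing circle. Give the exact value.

The smallest circle enclosing two points has them as diameter endpoints.
Centre = midpoint = (5, -4); r² = |AB|²/4 = 52/4 = 13.

13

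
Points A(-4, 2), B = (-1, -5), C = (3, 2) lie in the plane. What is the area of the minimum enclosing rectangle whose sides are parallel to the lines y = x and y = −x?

In coordinates u = x + y, v = x − y the rectangle is axis-aligned; the map (x,y)→(u,v) scales areas by 2.
u-values: -2, -6, 5; range = 5 − (-6) = 11.
v-values: -6, 4, 1; range = 4 − (-6) = 10.
Area = (11 × 10) / 2 = 55.

55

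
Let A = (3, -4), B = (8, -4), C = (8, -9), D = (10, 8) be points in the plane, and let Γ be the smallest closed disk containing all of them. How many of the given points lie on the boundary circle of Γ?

2

A smallest enclosing disk is always determined by at most three of the input points on its boundary.
The farthest pair is C–D with squared distance 293. The circle on this segment as diameter has centre (9, -0.5) and r² = 293/4 = 73.25.
Check A: distance² to centre = 48.25 ≤ 73.25, so it lies inside.
All remaining points lie in this disk, and no smaller disk contains both endpoints, so this is the minimum enclosing circle.
The points at distance exactly r from the centre are C, D — 2 points.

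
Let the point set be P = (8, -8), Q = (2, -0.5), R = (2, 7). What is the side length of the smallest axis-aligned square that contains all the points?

15

The bounding box has width 6 and height 15.
An axis-aligned square enclosing the set must have side ≥ max(width, height).
So the minimum side is max(6, 15) = 15.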